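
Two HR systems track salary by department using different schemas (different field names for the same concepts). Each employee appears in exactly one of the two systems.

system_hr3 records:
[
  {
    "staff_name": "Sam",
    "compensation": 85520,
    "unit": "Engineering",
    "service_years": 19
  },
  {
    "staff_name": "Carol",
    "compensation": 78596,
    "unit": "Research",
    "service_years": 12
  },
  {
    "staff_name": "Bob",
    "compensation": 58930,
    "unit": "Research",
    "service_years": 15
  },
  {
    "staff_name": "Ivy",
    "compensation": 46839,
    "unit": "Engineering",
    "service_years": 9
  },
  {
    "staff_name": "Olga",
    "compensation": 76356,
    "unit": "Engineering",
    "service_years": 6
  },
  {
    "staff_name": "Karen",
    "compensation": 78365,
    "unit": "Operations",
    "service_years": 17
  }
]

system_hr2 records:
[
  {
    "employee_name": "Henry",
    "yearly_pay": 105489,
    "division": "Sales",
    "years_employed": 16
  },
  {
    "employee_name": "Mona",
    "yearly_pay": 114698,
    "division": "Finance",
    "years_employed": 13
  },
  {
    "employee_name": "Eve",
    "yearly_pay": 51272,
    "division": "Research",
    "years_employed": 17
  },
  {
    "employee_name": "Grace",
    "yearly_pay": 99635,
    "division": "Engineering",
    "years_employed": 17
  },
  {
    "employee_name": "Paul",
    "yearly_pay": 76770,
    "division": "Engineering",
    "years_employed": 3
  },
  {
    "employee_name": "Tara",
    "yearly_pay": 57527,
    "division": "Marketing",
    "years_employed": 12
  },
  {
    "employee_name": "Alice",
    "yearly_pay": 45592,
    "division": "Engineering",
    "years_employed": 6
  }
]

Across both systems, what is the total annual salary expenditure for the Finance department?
114698

Schema mappings:
- "unit" (system_hr3) = "division" (system_hr2) = department
- "compensation" (system_hr3) = "yearly_pay" (system_hr2) = salary

Finance salaries from system_hr3: 0
Finance salaries from system_hr2: 114698

Total: 0 + 114698 = 114698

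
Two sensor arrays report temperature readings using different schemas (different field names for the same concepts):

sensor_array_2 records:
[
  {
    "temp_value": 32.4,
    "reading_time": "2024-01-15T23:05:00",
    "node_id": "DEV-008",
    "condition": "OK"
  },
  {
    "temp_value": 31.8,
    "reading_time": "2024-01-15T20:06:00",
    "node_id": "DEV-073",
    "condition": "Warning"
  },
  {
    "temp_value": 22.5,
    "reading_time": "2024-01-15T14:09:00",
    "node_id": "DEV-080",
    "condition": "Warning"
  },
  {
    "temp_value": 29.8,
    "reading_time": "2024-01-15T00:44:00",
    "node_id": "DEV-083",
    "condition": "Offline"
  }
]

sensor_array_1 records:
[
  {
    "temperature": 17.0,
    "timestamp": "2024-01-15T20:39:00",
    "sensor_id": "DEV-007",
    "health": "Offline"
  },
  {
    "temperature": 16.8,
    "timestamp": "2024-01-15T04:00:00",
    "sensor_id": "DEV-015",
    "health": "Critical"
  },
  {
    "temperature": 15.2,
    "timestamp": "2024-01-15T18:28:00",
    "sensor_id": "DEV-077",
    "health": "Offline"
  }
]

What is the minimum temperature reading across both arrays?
15.2

Schema mapping: "temp_value" (sensor_array_2) = "temperature" (sensor_array_1) = temperature reading

Minimum in sensor_array_2: 22.5
Minimum in sensor_array_1: 15.2

Overall minimum: min(22.5, 15.2) = 15.2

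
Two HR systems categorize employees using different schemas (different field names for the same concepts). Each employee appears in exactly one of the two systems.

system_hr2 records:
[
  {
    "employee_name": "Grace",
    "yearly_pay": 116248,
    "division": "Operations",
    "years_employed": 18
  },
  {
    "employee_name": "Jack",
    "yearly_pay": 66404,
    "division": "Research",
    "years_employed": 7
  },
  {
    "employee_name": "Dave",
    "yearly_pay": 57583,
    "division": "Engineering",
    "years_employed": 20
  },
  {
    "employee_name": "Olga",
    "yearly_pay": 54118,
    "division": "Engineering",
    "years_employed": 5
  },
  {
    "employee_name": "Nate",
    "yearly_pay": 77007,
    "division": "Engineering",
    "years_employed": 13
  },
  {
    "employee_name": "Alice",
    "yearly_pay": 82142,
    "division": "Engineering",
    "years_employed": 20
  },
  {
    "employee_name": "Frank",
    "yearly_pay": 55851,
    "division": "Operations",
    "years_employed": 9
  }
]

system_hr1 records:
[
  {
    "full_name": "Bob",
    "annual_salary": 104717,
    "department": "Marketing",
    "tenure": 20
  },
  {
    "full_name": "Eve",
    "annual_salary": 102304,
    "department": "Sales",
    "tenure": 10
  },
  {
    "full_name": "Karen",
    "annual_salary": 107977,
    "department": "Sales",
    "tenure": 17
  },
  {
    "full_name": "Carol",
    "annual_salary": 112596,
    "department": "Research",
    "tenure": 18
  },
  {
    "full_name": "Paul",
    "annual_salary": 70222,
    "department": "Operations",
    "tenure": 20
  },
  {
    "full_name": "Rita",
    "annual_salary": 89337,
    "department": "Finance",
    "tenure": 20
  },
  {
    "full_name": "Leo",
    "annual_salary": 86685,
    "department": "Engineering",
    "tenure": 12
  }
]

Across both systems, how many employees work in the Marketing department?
1

Schema mapping: "division" (system_hr2) = "department" (system_hr1) = department

Marketing employees in system_hr2: 0
Marketing employees in system_hr1: 1

Total in Marketing: 0 + 1 = 1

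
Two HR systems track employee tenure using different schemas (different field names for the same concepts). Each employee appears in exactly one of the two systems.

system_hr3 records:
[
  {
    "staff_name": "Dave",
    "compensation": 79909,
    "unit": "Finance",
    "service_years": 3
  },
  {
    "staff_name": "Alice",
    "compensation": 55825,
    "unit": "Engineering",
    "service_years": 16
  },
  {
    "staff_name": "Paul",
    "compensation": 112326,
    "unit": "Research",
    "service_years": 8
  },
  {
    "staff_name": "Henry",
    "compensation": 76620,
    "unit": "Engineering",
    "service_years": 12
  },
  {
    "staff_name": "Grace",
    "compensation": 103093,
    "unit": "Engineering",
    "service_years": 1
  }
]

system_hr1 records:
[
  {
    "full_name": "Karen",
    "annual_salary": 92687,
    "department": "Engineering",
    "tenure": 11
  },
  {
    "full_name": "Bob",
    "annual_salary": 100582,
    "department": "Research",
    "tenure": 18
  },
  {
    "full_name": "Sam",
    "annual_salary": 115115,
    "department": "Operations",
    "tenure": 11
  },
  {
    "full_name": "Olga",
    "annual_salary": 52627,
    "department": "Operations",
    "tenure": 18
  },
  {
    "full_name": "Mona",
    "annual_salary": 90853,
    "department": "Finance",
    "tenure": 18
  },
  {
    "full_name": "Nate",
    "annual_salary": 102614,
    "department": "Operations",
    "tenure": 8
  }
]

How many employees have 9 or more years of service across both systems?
7

Reconcile schemas: "service_years" (system_hr3) = "tenure" (system_hr1) = years of service

From system_hr3: 2 employees with >= 9 years
From system_hr1: 5 employees with >= 9 years

Total: 2 + 5 = 7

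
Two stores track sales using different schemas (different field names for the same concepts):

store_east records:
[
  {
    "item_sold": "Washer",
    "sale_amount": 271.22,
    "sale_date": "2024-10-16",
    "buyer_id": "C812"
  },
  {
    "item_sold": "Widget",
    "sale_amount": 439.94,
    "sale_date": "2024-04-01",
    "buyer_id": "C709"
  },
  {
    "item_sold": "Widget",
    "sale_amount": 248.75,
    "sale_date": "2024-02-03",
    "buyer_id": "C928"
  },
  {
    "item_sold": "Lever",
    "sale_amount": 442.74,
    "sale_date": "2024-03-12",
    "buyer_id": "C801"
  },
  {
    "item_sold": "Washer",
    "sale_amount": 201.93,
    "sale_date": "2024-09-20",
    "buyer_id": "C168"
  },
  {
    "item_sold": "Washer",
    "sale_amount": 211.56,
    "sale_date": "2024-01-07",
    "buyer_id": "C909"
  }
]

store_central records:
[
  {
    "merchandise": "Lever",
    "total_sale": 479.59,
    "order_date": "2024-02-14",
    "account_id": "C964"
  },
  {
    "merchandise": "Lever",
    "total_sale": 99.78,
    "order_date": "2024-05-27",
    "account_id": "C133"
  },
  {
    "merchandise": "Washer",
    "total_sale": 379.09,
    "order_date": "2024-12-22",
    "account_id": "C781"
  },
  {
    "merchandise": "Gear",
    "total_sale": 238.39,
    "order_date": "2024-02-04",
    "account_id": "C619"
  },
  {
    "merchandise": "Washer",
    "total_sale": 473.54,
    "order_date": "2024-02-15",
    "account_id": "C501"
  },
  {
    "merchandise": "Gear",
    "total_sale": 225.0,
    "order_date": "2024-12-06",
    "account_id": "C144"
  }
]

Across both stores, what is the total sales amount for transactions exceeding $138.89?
3611.75

Schema mapping: "sale_amount" (store_east) = "total_sale" (store_central) = sale amount

Sum of sales > $138.89 in store_east: 1816.14
Sum of sales > $138.89 in store_central: 1795.61

Total: 1816.14 + 1795.61 = 3611.75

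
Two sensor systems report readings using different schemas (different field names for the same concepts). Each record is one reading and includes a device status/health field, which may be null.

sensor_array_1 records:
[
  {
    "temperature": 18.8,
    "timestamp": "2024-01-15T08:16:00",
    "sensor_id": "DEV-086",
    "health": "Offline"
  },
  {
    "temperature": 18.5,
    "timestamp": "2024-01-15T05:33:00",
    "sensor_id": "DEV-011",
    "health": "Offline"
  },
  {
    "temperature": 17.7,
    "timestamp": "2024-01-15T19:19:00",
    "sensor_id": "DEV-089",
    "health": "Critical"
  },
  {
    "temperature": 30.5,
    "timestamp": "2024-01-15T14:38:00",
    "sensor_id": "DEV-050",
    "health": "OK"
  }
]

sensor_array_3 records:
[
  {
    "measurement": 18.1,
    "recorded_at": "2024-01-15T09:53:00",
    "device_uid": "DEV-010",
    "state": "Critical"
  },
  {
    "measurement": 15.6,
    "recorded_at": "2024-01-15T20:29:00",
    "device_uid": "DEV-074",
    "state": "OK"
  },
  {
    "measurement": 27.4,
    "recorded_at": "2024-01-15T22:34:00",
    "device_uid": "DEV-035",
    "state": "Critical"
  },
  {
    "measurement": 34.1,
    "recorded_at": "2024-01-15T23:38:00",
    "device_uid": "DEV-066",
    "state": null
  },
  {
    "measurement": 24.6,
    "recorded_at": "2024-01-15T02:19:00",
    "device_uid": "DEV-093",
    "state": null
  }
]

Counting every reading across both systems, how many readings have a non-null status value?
7

Schema mapping: "health" (sensor_array_1) = "state" (sensor_array_3) = status

Non-null in sensor_array_1: 4
Non-null in sensor_array_3: 3

Total non-null: 4 + 3 = 7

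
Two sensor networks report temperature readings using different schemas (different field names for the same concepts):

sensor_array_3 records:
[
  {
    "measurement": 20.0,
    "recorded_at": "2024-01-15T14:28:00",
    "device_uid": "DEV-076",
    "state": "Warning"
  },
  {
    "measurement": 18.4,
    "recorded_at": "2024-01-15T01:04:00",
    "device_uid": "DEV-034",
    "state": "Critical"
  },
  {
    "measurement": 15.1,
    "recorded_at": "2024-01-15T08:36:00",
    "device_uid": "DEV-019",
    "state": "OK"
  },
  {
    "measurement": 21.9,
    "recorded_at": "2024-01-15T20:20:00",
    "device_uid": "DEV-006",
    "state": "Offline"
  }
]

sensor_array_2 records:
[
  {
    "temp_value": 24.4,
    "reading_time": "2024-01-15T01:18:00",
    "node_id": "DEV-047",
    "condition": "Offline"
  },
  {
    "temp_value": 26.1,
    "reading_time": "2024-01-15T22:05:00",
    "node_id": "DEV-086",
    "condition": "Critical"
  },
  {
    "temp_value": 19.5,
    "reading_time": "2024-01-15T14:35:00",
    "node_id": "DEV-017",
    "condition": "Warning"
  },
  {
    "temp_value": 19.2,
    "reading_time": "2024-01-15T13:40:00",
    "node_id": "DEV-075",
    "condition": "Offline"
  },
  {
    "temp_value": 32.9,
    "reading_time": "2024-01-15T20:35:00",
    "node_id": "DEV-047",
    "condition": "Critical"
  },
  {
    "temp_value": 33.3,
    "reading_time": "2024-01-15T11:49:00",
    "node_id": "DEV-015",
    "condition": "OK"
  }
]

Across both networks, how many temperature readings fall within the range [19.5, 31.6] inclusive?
5

Schema mapping: "measurement" (sensor_array_3) = "temp_value" (sensor_array_2) = temperature

Readings in [19.5, 31.6] from sensor_array_3: 2
Readings in [19.5, 31.6] from sensor_array_2: 3

Total count: 2 + 3 = 5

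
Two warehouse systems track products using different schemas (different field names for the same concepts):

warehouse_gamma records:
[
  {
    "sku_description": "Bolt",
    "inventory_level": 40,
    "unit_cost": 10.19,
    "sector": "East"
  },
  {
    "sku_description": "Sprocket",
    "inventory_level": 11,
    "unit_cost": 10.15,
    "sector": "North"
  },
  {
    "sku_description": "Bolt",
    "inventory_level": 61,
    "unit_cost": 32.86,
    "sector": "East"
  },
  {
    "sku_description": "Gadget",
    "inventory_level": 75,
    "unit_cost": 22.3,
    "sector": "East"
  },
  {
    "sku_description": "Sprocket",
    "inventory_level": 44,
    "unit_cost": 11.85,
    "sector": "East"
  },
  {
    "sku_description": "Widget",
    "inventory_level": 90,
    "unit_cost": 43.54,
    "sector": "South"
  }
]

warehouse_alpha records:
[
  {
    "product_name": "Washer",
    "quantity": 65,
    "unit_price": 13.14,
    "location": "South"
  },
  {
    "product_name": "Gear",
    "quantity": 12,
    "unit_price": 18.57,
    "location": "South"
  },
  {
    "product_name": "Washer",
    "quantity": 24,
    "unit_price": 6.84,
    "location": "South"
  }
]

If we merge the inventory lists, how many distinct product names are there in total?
6

Schema mapping: "sku_description" (warehouse_gamma) = "product_name" (warehouse_alpha) = product name

Products in warehouse_gamma: ['Bolt', 'Gadget', 'Sprocket', 'Widget']
Products in warehouse_alpha: ['Gear', 'Washer']

Union (unique products): ['Bolt', 'Gadget', 'Gear', 'Sprocket', 'Washer', 'Widget']
Count: 6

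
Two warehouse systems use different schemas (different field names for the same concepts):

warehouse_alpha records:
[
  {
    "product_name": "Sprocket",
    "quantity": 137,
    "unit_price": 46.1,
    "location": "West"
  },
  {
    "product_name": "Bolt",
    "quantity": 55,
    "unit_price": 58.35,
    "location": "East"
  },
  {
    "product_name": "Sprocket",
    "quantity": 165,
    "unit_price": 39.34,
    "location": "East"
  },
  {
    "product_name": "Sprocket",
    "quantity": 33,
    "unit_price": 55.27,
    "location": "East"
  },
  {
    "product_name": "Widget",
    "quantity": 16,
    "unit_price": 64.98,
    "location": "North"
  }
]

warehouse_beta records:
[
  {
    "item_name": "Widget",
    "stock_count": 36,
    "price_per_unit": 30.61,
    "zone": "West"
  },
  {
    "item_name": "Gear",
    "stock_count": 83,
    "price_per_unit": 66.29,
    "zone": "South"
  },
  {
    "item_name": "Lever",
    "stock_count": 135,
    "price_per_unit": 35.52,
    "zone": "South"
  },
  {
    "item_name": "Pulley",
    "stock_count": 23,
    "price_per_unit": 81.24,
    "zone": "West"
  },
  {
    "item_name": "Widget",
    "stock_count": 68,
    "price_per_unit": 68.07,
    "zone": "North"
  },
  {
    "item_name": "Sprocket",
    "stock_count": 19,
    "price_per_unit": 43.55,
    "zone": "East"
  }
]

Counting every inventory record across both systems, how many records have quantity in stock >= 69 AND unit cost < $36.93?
1

Schema mappings:
- "quantity" (warehouse_alpha) = "stock_count" (warehouse_beta) = quantity
- "unit_price" (warehouse_alpha) = "price_per_unit" (warehouse_beta) = unit cost

Records meeting both conditions in warehouse_alpha: 0
Records meeting both conditions in warehouse_beta: 1

Total: 0 + 1 = 1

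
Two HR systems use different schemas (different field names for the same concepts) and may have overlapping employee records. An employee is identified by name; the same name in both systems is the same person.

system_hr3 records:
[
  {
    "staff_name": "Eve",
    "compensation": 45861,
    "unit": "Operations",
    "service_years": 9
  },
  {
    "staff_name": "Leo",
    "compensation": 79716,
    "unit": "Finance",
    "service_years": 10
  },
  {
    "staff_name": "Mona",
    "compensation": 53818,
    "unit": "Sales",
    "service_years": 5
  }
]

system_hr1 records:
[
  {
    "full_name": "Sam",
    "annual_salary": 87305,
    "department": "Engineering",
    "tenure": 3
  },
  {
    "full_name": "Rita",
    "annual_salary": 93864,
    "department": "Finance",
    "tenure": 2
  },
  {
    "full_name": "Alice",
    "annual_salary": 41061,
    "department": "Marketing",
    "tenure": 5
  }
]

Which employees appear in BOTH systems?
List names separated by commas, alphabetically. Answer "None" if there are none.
None

Schema mapping: "staff_name" (system_hr3) = "full_name" (system_hr1) = employee name

Names in system_hr3: ['Eve', 'Leo', 'Mona']
Names in system_hr1: ['Alice', 'Rita', 'Sam']

Intersection: None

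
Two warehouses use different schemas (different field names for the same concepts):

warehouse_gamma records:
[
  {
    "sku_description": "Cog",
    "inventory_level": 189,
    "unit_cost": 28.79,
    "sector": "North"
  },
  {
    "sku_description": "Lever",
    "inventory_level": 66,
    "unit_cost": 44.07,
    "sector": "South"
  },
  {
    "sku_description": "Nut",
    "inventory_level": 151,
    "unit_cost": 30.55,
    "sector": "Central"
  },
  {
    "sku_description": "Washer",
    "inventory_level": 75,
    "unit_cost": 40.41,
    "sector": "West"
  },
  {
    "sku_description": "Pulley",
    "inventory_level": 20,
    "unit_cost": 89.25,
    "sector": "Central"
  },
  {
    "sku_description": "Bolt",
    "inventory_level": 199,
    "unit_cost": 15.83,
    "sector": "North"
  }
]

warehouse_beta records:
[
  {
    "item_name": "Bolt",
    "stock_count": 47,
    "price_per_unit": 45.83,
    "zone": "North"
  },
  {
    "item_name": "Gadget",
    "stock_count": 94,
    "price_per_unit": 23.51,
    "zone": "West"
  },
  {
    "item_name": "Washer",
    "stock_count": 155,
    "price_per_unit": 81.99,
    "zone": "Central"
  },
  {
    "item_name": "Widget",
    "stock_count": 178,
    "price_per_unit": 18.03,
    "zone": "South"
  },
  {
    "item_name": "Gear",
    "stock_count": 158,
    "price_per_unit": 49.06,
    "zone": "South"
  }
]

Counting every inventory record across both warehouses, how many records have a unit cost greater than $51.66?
2

Schema mapping: "unit_cost" (warehouse_gamma) = "price_per_unit" (warehouse_beta) = unit cost

Records > $51.66 in warehouse_gamma: 1
Records > $51.66 in warehouse_beta: 1

Total count: 1 + 1 = 2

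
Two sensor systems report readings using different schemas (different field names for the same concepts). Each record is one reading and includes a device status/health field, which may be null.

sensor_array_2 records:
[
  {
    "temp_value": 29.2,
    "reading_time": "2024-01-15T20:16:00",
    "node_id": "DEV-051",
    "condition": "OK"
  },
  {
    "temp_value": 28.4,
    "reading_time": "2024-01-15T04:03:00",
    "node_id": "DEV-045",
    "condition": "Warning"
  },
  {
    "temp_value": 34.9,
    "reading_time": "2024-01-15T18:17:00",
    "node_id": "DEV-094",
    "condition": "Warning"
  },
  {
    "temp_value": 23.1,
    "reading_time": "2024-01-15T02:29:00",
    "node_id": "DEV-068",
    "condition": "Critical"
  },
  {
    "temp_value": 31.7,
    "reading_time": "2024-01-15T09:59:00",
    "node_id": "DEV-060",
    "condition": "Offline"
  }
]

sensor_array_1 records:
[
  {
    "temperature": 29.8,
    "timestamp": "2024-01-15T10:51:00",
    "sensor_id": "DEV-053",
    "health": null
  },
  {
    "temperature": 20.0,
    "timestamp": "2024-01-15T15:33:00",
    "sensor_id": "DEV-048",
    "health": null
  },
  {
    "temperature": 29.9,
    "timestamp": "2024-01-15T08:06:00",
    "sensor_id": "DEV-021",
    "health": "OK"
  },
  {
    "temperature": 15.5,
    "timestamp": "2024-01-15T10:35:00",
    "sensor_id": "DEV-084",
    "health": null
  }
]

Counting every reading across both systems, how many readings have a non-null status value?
6

Schema mapping: "condition" (sensor_array_2) = "health" (sensor_array_1) = status

Non-null in sensor_array_2: 5
Non-null in sensor_array_1: 1

Total non-null: 5 + 1 = 6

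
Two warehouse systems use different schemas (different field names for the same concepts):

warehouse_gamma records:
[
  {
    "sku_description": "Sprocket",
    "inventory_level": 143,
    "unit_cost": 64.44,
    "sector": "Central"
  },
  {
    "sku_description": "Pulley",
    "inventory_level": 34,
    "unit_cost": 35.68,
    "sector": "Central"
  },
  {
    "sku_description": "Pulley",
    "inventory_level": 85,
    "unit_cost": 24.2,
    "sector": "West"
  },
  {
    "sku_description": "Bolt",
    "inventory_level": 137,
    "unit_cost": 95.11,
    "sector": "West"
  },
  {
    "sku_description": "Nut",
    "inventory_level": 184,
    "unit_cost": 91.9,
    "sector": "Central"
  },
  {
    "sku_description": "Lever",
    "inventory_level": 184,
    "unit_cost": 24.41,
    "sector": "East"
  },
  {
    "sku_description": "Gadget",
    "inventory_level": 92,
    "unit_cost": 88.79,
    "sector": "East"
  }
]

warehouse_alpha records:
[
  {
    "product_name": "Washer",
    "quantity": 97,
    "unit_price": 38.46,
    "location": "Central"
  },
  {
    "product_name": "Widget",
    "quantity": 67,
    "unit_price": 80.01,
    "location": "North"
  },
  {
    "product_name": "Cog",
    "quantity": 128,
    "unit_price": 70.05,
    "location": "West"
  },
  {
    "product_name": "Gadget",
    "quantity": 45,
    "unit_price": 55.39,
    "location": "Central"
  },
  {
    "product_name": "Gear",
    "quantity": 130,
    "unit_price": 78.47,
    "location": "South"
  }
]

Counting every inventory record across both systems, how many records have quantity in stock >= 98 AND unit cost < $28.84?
1

Schema mappings:
- "inventory_level" (warehouse_gamma) = "quantity" (warehouse_alpha) = quantity
- "unit_cost" (warehouse_gamma) = "unit_price" (warehouse_alpha) = unit cost

Records meeting both conditions in warehouse_gamma: 1
Records meeting both conditions in warehouse_alpha: 0

Total: 1 + 0 = 1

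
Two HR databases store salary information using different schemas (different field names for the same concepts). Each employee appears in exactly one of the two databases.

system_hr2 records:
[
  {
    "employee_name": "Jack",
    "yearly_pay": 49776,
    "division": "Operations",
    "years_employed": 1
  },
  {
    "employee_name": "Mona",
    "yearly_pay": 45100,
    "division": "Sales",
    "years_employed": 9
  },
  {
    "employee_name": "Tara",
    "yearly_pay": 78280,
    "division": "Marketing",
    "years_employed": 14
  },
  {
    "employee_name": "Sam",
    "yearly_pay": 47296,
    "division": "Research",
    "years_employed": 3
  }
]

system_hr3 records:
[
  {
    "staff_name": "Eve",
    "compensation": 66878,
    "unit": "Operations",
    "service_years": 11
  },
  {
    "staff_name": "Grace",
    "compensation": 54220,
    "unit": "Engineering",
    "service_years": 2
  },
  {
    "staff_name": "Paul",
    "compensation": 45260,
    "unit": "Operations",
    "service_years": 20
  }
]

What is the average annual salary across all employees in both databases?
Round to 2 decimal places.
55258.57

Schema mapping: "yearly_pay" (system_hr2) = "compensation" (system_hr3) = annual salary

All salaries: [49776, 45100, 78280, 47296, 66878, 54220, 45260]
Sum: 386810
Count: 7
Average: 386810 / 7 = 55258.57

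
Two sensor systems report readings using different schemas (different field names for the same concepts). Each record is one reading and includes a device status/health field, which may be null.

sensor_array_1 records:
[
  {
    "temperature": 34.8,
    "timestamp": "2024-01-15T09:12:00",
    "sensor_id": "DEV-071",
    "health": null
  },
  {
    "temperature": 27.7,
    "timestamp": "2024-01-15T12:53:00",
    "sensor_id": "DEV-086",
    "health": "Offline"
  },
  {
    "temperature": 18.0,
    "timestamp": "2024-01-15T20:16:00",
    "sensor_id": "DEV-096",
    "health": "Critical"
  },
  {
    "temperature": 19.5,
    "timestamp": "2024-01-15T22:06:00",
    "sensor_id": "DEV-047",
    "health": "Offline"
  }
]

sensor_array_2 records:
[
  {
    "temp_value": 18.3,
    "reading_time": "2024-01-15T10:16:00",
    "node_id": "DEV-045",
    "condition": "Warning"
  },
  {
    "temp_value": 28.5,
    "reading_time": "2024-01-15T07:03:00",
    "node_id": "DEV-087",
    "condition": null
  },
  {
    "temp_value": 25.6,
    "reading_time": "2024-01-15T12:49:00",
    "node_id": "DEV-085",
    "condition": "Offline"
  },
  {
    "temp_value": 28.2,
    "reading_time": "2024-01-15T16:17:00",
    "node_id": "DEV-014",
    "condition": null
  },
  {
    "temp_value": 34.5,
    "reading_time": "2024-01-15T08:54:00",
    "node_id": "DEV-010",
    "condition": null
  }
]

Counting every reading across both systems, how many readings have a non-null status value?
5

Schema mapping: "health" (sensor_array_1) = "condition" (sensor_array_2) = status

Non-null in sensor_array_1: 3
Non-null in sensor_array_2: 2

Total non-null: 3 + 2 = 5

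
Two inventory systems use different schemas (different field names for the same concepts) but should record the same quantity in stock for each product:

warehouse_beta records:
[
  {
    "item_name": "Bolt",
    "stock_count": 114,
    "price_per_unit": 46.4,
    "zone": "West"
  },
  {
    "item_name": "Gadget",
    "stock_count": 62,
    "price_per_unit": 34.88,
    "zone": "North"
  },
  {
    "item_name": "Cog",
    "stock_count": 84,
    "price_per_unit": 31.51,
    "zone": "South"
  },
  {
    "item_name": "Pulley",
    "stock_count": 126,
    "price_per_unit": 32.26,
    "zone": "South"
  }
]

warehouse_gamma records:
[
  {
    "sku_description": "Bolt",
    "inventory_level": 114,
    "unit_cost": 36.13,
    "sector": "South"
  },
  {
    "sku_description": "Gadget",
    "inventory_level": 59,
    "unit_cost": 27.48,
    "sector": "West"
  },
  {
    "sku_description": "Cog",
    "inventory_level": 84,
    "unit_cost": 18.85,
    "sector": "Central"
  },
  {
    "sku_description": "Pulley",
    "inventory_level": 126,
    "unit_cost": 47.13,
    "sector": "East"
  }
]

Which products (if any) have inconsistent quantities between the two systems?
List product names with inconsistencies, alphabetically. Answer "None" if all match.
Gadget

Schema mappings:
- "item_name" (warehouse_beta) = "sku_description" (warehouse_gamma) = product name
- "stock_count" (warehouse_beta) = "inventory_level" (warehouse_gamma) = quantity

Comparison:
  Bolt: 114 vs 114 - MATCH
  Gadget: 62 vs 59 - MISMATCH
  Cog: 84 vs 84 - MATCH
  Pulley: 126 vs 126 - MATCH

Products with inconsistencies: Gadget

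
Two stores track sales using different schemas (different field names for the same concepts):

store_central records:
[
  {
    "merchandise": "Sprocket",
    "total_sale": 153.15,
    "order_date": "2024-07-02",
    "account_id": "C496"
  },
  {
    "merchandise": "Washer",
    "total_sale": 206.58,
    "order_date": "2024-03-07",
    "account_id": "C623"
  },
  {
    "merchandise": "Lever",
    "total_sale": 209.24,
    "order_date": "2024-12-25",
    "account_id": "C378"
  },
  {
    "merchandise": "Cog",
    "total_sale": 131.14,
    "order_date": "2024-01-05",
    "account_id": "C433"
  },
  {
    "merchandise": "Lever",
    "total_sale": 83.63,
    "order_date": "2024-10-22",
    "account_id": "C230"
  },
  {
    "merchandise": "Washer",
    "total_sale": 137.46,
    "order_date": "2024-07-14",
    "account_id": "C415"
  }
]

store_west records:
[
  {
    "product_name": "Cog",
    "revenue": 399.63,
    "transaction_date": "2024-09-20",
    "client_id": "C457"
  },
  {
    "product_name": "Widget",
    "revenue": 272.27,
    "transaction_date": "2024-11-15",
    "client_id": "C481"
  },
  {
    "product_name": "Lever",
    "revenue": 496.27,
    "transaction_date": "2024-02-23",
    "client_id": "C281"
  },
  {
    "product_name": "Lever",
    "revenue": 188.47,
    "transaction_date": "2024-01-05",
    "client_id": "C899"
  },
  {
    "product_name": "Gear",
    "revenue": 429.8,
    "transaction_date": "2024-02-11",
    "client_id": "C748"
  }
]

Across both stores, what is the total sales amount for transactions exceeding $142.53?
2355.41

Schema mapping: "total_sale" (store_central) = "revenue" (store_west) = sale amount

Sum of sales > $142.53 in store_central: 568.97
Sum of sales > $142.53 in store_west: 1786.44

Total: 568.97 + 1786.44 = 2355.41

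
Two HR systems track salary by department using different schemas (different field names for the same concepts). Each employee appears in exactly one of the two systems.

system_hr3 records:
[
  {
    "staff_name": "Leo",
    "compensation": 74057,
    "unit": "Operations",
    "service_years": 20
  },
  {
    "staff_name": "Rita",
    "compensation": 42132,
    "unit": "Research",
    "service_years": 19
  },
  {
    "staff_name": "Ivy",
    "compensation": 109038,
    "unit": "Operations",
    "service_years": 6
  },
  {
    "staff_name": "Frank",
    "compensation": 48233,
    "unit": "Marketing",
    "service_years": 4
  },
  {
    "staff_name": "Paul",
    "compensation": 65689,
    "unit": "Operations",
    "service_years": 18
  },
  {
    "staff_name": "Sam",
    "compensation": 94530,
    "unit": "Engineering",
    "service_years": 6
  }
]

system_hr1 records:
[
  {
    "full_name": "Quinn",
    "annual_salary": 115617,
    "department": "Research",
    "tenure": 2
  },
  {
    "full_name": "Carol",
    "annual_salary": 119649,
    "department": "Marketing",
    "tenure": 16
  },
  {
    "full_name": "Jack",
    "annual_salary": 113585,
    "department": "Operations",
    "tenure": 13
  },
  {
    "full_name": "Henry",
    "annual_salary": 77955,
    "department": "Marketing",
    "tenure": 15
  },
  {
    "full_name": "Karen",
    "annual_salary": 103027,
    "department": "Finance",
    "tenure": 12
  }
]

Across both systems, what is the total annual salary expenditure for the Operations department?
362369

Schema mappings:
- "unit" (system_hr3) = "department" (system_hr1) = department
- "compensation" (system_hr3) = "annual_salary" (system_hr1) = salary

Operations salaries from system_hr3: 248784
Operations salaries from system_hr1: 113585

Total: 248784 + 113585 = 362369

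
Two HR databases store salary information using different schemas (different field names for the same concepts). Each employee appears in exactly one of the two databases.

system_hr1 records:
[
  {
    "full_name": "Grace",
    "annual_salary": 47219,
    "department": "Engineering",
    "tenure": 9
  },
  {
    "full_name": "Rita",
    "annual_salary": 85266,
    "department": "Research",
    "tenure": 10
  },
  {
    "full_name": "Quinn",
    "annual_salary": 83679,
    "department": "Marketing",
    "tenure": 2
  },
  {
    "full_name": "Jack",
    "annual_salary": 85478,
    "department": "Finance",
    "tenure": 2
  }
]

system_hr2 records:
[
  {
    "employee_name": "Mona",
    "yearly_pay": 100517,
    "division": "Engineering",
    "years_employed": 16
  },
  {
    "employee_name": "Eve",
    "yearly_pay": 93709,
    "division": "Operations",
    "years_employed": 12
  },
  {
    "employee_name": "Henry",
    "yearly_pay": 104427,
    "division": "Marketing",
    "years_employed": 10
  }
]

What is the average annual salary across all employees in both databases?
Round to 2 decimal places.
85756.43

Schema mapping: "annual_salary" (system_hr1) = "yearly_pay" (system_hr2) = annual salary

All salaries: [47219, 85266, 83679, 85478, 100517, 93709, 104427]
Sum: 600295
Count: 7
Average: 600295 / 7 = 85756.43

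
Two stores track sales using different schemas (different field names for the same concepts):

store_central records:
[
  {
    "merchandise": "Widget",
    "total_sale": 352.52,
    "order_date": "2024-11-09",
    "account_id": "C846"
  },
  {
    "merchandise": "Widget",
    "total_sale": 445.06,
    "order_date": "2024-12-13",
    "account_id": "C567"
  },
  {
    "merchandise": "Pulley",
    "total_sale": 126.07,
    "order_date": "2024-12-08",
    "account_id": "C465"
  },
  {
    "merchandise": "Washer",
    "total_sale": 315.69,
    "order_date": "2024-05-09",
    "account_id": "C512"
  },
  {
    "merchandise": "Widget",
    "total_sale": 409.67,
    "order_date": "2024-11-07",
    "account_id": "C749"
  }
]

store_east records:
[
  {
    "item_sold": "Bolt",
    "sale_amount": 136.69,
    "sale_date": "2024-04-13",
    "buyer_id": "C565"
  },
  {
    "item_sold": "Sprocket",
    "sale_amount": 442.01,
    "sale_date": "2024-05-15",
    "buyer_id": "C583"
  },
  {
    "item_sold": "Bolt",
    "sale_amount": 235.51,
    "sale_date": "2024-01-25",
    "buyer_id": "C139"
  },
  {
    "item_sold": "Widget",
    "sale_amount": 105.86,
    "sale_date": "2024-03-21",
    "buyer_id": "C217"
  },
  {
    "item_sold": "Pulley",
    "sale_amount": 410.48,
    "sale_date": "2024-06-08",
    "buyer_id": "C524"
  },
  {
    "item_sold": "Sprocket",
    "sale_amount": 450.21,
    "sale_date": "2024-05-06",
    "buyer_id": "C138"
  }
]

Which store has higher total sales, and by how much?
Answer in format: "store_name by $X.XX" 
store_east by $131.75

Schema mapping: "total_sale" (store_central) = "sale_amount" (store_east) = sale amount

Total for store_central: 1649.01
Total for store_east: 1780.76

Difference: |1649.01 - 1780.76| = 131.75
store_east has higher sales by $131.75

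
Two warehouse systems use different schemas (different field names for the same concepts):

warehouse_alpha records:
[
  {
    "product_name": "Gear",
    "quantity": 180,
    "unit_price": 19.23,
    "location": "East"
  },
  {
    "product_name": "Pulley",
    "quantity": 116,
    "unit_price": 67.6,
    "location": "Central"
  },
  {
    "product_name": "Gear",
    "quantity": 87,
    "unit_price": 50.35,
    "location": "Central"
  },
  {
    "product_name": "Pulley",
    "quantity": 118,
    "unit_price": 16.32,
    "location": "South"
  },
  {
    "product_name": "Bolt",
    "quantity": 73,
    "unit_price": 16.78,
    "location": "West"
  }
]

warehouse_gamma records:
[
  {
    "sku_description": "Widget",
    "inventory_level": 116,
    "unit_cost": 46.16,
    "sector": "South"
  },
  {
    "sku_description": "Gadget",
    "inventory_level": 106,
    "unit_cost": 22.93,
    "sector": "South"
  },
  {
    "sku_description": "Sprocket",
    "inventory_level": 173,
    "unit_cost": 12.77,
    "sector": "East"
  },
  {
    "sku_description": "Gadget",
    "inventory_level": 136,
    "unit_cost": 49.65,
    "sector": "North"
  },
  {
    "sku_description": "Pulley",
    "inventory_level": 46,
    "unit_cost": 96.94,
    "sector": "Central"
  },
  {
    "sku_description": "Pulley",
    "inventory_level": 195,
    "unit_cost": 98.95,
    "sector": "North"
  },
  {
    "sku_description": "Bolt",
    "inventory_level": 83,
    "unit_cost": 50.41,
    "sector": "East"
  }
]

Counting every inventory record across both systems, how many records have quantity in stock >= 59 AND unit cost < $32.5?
5

Schema mappings:
- "quantity" (warehouse_alpha) = "inventory_level" (warehouse_gamma) = quantity
- "unit_price" (warehouse_alpha) = "unit_cost" (warehouse_gamma) = unit cost

Records meeting both conditions in warehouse_alpha: 3
Records meeting both conditions in warehouse_gamma: 2

Total: 3 + 2 = 5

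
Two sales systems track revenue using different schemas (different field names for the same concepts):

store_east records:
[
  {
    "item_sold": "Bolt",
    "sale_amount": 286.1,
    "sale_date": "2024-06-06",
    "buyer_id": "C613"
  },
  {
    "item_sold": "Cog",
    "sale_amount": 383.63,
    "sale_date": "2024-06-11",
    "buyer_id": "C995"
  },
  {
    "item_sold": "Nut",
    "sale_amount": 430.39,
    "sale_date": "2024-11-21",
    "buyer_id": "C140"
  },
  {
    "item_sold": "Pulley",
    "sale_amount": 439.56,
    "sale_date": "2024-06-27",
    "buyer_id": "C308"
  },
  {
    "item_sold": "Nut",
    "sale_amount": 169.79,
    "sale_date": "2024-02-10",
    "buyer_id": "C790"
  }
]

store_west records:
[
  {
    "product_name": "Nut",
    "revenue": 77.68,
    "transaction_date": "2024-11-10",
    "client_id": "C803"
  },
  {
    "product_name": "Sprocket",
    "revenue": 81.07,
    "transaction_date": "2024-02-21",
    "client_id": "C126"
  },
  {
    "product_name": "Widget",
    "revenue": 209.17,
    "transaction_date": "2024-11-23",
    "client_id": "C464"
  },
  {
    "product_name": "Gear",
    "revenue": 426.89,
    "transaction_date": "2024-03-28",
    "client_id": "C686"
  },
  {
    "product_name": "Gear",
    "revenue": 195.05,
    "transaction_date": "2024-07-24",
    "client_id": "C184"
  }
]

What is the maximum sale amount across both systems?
439.56

Reconcile: "sale_amount" (store_east) = "revenue" (store_west) = sale amount

Maximum in store_east: 439.56
Maximum in store_west: 426.89

Overall maximum: max(439.56, 426.89) = 439.56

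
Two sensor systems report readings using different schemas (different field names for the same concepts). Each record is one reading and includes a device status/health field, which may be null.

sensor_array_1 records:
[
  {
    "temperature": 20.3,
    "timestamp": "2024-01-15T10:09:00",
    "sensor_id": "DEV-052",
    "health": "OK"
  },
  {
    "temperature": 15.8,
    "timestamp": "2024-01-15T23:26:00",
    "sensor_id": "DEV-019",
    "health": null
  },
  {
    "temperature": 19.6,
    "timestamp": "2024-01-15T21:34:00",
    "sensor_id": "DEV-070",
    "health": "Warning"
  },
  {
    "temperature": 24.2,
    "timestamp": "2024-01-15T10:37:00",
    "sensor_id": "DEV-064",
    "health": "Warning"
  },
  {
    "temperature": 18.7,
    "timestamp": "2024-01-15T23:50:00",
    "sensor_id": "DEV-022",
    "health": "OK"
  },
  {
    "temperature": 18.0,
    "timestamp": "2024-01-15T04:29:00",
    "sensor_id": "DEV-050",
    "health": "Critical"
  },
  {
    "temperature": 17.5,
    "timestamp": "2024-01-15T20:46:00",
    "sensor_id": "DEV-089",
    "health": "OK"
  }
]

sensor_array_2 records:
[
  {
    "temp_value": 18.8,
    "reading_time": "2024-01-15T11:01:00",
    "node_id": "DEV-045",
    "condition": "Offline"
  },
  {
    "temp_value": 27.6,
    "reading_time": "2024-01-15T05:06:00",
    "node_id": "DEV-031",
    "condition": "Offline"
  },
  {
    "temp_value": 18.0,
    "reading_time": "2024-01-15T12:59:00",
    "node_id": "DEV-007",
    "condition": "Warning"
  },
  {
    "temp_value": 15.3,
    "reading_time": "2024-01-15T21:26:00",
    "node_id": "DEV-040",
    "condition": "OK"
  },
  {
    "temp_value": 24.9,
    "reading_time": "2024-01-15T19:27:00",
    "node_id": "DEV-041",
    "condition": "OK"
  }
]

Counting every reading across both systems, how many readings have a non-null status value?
11

Schema mapping: "health" (sensor_array_1) = "condition" (sensor_array_2) = status

Non-null in sensor_array_1: 6
Non-null in sensor_array_2: 5

Total non-null: 6 + 5 = 11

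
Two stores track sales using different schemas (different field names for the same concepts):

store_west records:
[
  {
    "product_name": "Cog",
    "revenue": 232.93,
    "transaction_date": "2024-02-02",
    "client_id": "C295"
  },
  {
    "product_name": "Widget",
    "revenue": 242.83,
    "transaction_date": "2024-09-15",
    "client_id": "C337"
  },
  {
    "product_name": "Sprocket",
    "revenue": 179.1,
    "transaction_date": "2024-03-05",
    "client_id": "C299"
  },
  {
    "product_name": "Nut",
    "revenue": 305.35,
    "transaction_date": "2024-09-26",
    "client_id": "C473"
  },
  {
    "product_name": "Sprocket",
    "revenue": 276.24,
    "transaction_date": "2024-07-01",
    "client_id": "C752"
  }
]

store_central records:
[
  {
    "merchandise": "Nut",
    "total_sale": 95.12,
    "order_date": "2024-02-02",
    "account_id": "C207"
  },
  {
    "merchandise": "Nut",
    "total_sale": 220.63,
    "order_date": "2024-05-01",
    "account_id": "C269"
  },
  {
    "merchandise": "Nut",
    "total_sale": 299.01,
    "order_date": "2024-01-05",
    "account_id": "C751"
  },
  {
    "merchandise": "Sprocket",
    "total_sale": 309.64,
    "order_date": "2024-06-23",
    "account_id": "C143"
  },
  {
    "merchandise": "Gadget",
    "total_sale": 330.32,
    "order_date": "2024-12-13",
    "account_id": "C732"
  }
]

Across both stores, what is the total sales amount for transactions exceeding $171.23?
2396.05

Schema mapping: "revenue" (store_west) = "total_sale" (store_central) = sale amount

Sum of sales > $171.23 in store_west: 1236.45
Sum of sales > $171.23 in store_central: 1159.6

Total: 1236.45 + 1159.6 = 2396.05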